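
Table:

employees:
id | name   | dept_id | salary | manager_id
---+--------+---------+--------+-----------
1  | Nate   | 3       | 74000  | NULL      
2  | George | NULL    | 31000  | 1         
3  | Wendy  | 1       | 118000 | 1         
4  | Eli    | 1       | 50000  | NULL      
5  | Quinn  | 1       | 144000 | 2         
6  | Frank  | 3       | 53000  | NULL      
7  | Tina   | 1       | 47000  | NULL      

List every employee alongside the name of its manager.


This is a self-join: employees is joined to a second copy of itself, matching each row's manager_id to another row's id. Use LEFT JOIN so rows with manager_id=NULL are kept.
  - employee 1 (Nate): manager_id=NULL -> NULL
  - employee 2 (George): manager_id=1 -> Nate
  - employee 3 (Wendy): manager_id=1 -> Nate
  - employee 4 (Eli): manager_id=NULL -> NULL
  - employee 5 (Quinn): manager_id=2 -> George
  - employee 6 (Frank): manager_id=NULL -> NULL
  - employee 7 (Tina): manager_id=NULL -> NULL

SQL:
SELECT a.name AS item, b.name AS manager
FROM employees a
LEFT JOIN employees b ON a.manager_id = b.id

Result:
item   | manager
-------+--------
Nate   | NULL   
George | Nate   
Wendy  | Nate   
Eli    | NULL   
Quinn  | George 
Frank  | NULL   
Tina   | NULL   


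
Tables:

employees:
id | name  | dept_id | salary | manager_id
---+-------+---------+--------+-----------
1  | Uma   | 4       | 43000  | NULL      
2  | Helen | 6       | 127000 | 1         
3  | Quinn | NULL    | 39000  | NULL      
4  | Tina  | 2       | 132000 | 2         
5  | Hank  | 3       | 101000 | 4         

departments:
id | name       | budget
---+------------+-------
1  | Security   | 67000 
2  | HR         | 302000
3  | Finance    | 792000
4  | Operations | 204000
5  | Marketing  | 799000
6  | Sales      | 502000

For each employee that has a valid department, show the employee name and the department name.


INNER JOIN keeps only employees rows whose dept_id matches an id in departments. Walk through each employee:
  - employee 1 (Uma): dept_id=4 -> matches Operations
  - employee 2 (Helen): dept_id=6 -> matches Sales
  - employee 3 (Quinn): dept_id=NULL, no match -> dropped
  - employee 4 (Tina): dept_id=2 -> matches HR
  - employee 5 (Hank): dept_id=3 -> matches Finance
So 1 of 5 rows is dropped.

SQL:
SELECT a.name, b.name AS department
FROM employees a
INNER JOIN departments b ON a.dept_id = b.id

Result:
name  | department
------+-----------
Uma   | Operations
Helen | Sales     
Tina  | HR        
Hank  | Finance   


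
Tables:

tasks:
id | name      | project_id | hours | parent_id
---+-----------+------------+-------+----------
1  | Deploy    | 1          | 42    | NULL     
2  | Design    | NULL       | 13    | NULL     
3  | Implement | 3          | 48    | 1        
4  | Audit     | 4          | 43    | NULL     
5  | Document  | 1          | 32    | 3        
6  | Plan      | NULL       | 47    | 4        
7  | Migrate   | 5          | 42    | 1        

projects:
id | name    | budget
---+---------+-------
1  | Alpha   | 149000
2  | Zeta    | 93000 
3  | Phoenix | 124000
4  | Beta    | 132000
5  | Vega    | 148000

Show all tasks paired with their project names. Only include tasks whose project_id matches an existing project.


INNER JOIN keeps only tasks rows whose project_id matches an id in projects. Walk through each task:
  - task 1 (Deploy): project_id=1 -> matches Alpha
  - task 2 (Design): project_id=NULL, no match -> dropped
  - task 3 (Implement): project_id=3 -> matches Phoenix
  - task 4 (Audit): project_id=4 -> matches Beta
  - task 5 (Document): project_id=1 -> matches Alpha
  - task 6 (Plan): project_id=NULL, no match -> dropped
  - task 7 (Migrate): project_id=5 -> matches Vega
So 2 of 7 rows are dropped.

SQL:
SELECT a.name, b.name AS project
FROM tasks a
INNER JOIN projects b ON a.project_id = b.id

Result:
name      | project
----------+--------
Deploy    | Alpha  
Implement | Phoenix
Audit     | Beta   
Document  | Alpha  
Migrate   | Vega   


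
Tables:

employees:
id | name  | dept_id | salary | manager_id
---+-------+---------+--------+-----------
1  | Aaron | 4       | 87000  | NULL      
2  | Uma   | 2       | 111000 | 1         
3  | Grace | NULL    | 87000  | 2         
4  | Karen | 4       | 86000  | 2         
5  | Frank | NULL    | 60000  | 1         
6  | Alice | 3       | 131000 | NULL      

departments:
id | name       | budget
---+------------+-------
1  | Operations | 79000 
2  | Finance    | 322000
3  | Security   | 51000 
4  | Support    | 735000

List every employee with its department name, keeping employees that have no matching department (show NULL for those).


LEFT JOIN keeps every row from employees (the left table); where dept_id has no match in departments, the department columns become NULL. Walk through each employee:
  - employee 1 (Aaron): dept_id=4 -> matches Support
  - employee 2 (Uma): dept_id=2 -> matches Finance
  - employee 3 (Grace): dept_id=NULL, no match -> kept with NULL
  - employee 4 (Karen): dept_id=4 -> matches Support
  - employee 5 (Frank): dept_id=NULL, no match -> kept with NULL
  - employee 6 (Alice): dept_id=3 -> matches Security
All 6 rows appear; 2 have NULL department.

SQL:
SELECT a.name, b.name AS department
FROM employees a
LEFT JOIN departments b ON a.dept_id = b.id

Result:
name  | department
------+-----------
Aaron | Support   
Uma   | Finance   
Grace | NULL      
Karen | Support   
Frank | NULL      
Alice | Security  


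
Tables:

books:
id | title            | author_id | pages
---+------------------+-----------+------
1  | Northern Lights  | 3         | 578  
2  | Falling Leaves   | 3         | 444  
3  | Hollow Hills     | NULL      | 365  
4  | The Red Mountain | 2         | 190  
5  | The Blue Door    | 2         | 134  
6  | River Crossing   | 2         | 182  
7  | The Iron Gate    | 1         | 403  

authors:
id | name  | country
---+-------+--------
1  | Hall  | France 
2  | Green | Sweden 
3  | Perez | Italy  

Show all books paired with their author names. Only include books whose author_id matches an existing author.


INNER JOIN keeps only books rows whose author_id matches an id in authors. Walk through each book:
  - book 1 (Northern Lights): author_id=3 -> matches Perez
  - book 2 (Falling Leaves): author_id=3 -> matches Perez
  - book 3 (Hollow Hills): author_id=NULL, no match -> dropped
  - book 4 (The Red Mountain): author_id=2 -> matches Green
  - book 5 (The Blue Door): author_id=2 -> matches Green
  - book 6 (River Crossing): author_id=2 -> matches Green
  - book 7 (The Iron Gate): author_id=1 -> matches Hall
So 1 of 7 rows is dropped.

SQL:
SELECT a.title, b.name AS author
FROM books a
INNER JOIN authors b ON a.author_id = b.id

Result:
title            | author
-----------------+-------
Northern Lights  | Perez 
Falling Leaves   | Perez 
The Red Mountain | Green 
The Blue Door    | Green 
River Crossing   | Green 
The Iron Gate    | Hall  


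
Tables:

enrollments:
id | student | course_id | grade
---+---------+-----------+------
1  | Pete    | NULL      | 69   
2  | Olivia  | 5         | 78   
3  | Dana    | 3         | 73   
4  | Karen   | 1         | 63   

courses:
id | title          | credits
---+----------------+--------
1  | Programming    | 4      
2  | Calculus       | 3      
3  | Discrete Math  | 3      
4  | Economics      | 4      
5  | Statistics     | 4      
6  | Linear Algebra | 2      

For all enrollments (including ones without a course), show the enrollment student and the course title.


LEFT JOIN keeps every row from enrollments (the left table); where course_id has no match in courses, the course columns become NULL. Walk through each enrollment:
  - enrollment 1 (Pete): course_id=NULL, no match -> kept with NULL
  - enrollment 2 (Olivia): course_id=5 -> matches Statistics
  - enrollment 3 (Dana): course_id=3 -> matches Discrete Math
  - enrollment 4 (Karen): course_id=1 -> matches Programming
All 4 rows appear; 1 has NULL course.

SQL:
SELECT a.student, b.title AS course
FROM enrollments a
LEFT JOIN courses b ON a.course_id = b.id

Result:
student | course       
--------+--------------
Pete    | NULL         
Olivia  | Statistics   
Dana    | Discrete Math
Karen   | Programming  


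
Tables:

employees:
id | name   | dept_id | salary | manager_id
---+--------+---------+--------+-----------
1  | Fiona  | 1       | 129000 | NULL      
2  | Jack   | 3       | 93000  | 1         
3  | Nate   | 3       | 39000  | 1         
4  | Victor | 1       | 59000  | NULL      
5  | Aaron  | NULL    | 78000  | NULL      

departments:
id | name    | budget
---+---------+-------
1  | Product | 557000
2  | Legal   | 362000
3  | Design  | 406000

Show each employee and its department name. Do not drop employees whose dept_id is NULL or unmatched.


LEFT JOIN keeps every row from employees (the left table); where dept_id has no match in departments, the department columns become NULL. Walk through each employee:
  - employee 1 (Fiona): dept_id=1 -> matches Product
  - employee 2 (Jack): dept_id=3 -> matches Design
  - employee 3 (Nate): dept_id=3 -> matches Design
  - employee 4 (Victor): dept_id=1 -> matches Product
  - employee 5 (Aaron): dept_id=NULL, no match -> kept with NULL
All 5 rows appear; 1 has NULL department.

SQL:
SELECT a.name, b.name AS department
FROM employees a
LEFT JOIN departments b ON a.dept_id = b.id

Result:
name   | department
-------+-----------
Fiona  | Product   
Jack   | Design    
Nate   | Design    
Victor | Product   
Aaron  | NULL      


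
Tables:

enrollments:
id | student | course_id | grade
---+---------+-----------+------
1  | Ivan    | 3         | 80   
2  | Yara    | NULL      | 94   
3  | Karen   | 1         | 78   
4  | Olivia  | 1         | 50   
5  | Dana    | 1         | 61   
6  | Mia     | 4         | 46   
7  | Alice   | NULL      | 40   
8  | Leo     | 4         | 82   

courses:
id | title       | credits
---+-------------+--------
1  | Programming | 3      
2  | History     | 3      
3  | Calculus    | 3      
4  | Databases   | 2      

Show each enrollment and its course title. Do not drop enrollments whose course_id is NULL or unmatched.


LEFT JOIN keeps every row from enrollments (the left table); where course_id has no match in courses, the course columns become NULL. Walk through each enrollment:
  - enrollment 1 (Ivan): course_id=3 -> matches Calculus
  - enrollment 2 (Yara): course_id=NULL, no match -> kept with NULL
  - enrollment 3 (Karen): course_id=1 -> matches Programming
  - enrollment 4 (Olivia): course_id=1 -> matches Programming
  - enrollment 5 (Dana): course_id=1 -> matches Programming
  - enrollment 6 (Mia): course_id=4 -> matches Databases
  - enrollment 7 (Alice): course_id=NULL, no match -> kept with NULL
  - enrollment 8 (Leo): course_id=4 -> matches Databases
All 8 rows appear; 2 have NULL course.

SQL:
SELECT a.student, b.title AS course
FROM enrollments a
LEFT JOIN courses b ON a.course_id = b.id

Result:
student | course     
--------+------------
Ivan    | Calculus   
Yara    | NULL       
Karen   | Programming
Olivia  | Programming
Dana    | Programming
Mia     | Databases  
Alice   | NULL       
Leo     | Databases  


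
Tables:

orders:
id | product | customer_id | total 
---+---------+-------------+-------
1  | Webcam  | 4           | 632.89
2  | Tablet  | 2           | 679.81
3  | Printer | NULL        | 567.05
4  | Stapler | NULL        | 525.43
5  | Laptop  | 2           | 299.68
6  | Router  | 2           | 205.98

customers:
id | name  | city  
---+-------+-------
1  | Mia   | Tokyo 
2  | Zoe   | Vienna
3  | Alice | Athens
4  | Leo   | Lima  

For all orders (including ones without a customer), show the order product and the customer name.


LEFT JOIN keeps every row from orders (the left table); where customer_id has no match in customers, the customer columns become NULL. Walk through each order:
  - order 1 (Webcam): customer_id=4 -> matches Leo
  - order 2 (Tablet): customer_id=2 -> matches Zoe
  - order 3 (Printer): customer_id=NULL, no match -> kept with NULL
  - order 4 (Stapler): customer_id=NULL, no match -> kept with NULL
  - order 5 (Laptop): customer_id=2 -> matches Zoe
  - order 6 (Router): customer_id=2 -> matches Zoe
All 6 rows appear; 2 have NULL customer.

SQL:
SELECT a.product, b.name AS customer
FROM orders a
LEFT JOIN customers b ON a.customer_id = b.id

Result:
product | customer
--------+---------
Webcam  | Leo     
Tablet  | Zoe     
Printer | NULL    
Stapler | NULL    
Laptop  | Zoe     
Router  | Zoe     


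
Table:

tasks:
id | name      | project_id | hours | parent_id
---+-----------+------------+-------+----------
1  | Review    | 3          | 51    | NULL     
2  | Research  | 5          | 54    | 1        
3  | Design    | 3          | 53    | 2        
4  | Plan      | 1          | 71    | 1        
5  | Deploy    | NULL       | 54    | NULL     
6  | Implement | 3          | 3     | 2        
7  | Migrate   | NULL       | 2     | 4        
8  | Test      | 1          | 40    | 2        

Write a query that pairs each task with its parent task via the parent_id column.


This is a self-join: tasks is joined to a second copy of itself, matching each row's parent_id to another row's id. Use LEFT JOIN so rows with parent_id=NULL are kept.
  - task 1 (Review): parent_id=NULL -> NULL
  - task 2 (Research): parent_id=1 -> Review
  - task 3 (Design): parent_id=2 -> Research
  - task 4 (Plan): parent_id=1 -> Review
  - task 5 (Deploy): parent_id=NULL -> NULL
  - task 6 (Implement): parent_id=2 -> Research
  - task 7 (Migrate): parent_id=4 -> Plan
  - task 8 (Test): parent_id=2 -> Research

SQL:
SELECT a.name AS item, b.name AS parent
FROM tasks a
LEFT JOIN tasks b ON a.parent_id = b.id

Result:
item      | parent  
----------+---------
Review    | NULL    
Research  | Review  
Design    | Research
Plan      | Review  
Deploy    | NULL    
Implement | Research
Migrate   | Plan    
Test      | Research


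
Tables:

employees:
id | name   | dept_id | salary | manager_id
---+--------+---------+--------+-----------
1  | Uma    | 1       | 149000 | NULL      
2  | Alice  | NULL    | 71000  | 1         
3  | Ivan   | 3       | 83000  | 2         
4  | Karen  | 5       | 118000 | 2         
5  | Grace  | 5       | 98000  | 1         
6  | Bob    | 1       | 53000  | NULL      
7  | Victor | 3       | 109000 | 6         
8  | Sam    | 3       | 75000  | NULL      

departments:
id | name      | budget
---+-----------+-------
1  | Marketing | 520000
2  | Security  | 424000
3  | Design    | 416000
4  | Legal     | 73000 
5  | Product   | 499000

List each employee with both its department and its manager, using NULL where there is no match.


Two LEFT JOINs from the same base table employees: one to departments via dept_id, one to employees itself via manager_id. Both are LEFT so every employee is preserved.
Match against departments:
  - employee 1 (Uma): dept_id=1 -> matches Marketing
  - employee 2 (Alice): dept_id=NULL, no match -> kept with NULL
  - employee 3 (Ivan): dept_id=3 -> matches Design
  - employee 4 (Karen): dept_id=5 -> matches Product
  - employee 5 (Grace): dept_id=5 -> matches Product
  - employee 6 (Bob): dept_id=1 -> matches Marketing
  - employee 7 (Victor): dept_id=3 -> matches Design
  - employee 8 (Sam): dept_id=3 -> matches Design
Match against employees (self):
  - employee 1 (Uma): manager_id=NULL -> NULL
  - employee 2 (Alice): manager_id=1 -> Uma
  - employee 3 (Ivan): manager_id=2 -> Alice
  - employee 4 (Karen): manager_id=2 -> Alice
  - employee 5 (Grace): manager_id=1 -> Uma
  - employee 6 (Bob): manager_id=NULL -> NULL
  - employee 7 (Victor): manager_id=6 -> Bob
  - employee 8 (Sam): manager_id=NULL -> NULL

SQL:
SELECT a.name, b.name AS department, c.name AS manager
FROM employees a
LEFT JOIN departments b ON a.dept_id = b.id
LEFT JOIN employees c ON a.manager_id = c.id

Result:
name   | department | manager
-------+------------+--------
Uma    | Marketing  | NULL   
Alice  | NULL       | Uma    
Ivan   | Design     | Alice  
Karen  | Product    | Alice  
Grace  | Product    | Uma    
Bob    | Marketing  | NULL   
Victor | Design     | Bob    
Sam    | Design     | NULL   


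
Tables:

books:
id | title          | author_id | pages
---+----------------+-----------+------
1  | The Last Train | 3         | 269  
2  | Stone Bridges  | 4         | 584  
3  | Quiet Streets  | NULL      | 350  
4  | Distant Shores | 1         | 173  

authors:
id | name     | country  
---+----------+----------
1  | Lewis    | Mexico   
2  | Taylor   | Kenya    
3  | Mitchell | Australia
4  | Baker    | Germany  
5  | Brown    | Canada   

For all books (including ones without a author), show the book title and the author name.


LEFT JOIN keeps every row from books (the left table); where author_id has no match in authors, the author columns become NULL. Walk through each book:
  - book 1 (The Last Train): author_id=3 -> matches Mitchell
  - book 2 (Stone Bridges): author_id=4 -> matches Baker
  - book 3 (Quiet Streets): author_id=NULL, no match -> kept with NULL
  - book 4 (Distant Shores): author_id=1 -> matches Lewis
All 4 rows appear; 1 has NULL author.

SQL:
SELECT a.title, b.name AS author
FROM books a
LEFT JOIN authors b ON a.author_id = b.id

Result:
title          | author  
---------------+---------
The Last Train | Mitchell
Stone Bridges  | Baker   
Quiet Streets  | NULL    
Distant Shores | Lewis   


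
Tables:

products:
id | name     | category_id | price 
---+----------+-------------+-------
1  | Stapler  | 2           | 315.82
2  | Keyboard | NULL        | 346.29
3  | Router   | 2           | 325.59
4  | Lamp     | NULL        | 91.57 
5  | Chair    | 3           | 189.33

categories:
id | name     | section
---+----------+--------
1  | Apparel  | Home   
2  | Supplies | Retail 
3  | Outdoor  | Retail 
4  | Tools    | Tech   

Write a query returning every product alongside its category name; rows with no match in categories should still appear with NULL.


LEFT JOIN keeps every row from products (the left table); where category_id has no match in categories, the category columns become NULL. Walk through each product:
  - product 1 (Stapler): category_id=2 -> matches Supplies
  - product 2 (Keyboard): category_id=NULL, no match -> kept with NULL
  - product 3 (Router): category_id=2 -> matches Supplies
  - product 4 (Lamp): category_id=NULL, no match -> kept with NULL
  - product 5 (Chair): category_id=3 -> matches Outdoor
All 5 rows appear; 2 have NULL category.

SQL:
SELECT a.name, b.name AS category
FROM products a
LEFT JOIN categories b ON a.category_id = b.id

Result:
name     | category
---------+---------
Stapler  | Supplies
Keyboard | NULL    
Router   | Supplies
Lamp     | NULL    
Chair    | Outdoor 


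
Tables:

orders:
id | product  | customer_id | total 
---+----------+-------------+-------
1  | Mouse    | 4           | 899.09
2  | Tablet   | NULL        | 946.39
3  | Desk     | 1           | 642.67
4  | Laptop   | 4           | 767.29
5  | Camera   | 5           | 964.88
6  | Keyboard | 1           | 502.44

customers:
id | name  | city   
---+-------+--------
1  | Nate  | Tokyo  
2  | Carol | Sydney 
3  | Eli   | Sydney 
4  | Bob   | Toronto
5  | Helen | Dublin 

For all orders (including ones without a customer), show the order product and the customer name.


LEFT JOIN keeps every row from orders (the left table); where customer_id has no match in customers, the customer columns become NULL. Walk through each order:
  - order 1 (Mouse): customer_id=4 -> matches Bob
  - order 2 (Tablet): customer_id=NULL, no match -> kept with NULL
  - order 3 (Desk): customer_id=1 -> matches Nate
  - order 4 (Laptop): customer_id=4 -> matches Bob
  - order 5 (Camera): customer_id=5 -> matches Helen
  - order 6 (Keyboard): customer_id=1 -> matches Nate
All 6 rows appear; 1 has NULL customer.

SQL:
SELECT a.product, b.name AS customer
FROM orders a
LEFT JOIN customers b ON a.customer_id = b.id

Result:
product  | customer
---------+---------
Mouse    | Bob     
Tablet   | NULL    
Desk     | Nate    
Laptop   | Bob     
Camera   | Helen   
Keyboard | Nate    


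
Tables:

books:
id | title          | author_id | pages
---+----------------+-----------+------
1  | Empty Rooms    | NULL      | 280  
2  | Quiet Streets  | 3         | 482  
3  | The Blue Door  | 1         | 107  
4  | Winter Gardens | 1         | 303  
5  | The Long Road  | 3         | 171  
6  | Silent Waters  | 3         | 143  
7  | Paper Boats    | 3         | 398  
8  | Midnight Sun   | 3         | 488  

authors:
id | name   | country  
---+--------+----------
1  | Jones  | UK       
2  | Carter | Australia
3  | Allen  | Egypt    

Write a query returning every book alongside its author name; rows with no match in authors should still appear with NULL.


LEFT JOIN keeps every row from books (the left table); where author_id has no match in authors, the author columns become NULL. Walk through each book:
  - book 1 (Empty Rooms): author_id=NULL, no match -> kept with NULL
  - book 2 (Quiet Streets): author_id=3 -> matches Allen
  - book 3 (The Blue Door): author_id=1 -> matches Jones
  - book 4 (Winter Gardens): author_id=1 -> matches Jones
  - book 5 (The Long Road): author_id=3 -> matches Allen
  - book 6 (Silent Waters): author_id=3 -> matches Allen
  - book 7 (Paper Boats): author_id=3 -> matches Allen
  - book 8 (Midnight Sun): author_id=3 -> matches Allen
All 8 rows appear; 1 has NULL author.

SQL:
SELECT a.title, b.name AS author
FROM books a
LEFT JOIN authors b ON a.author_id = b.id

Result:
title          | author
---------------+-------
Empty Rooms    | NULL  
Quiet Streets  | Allen 
The Blue Door  | Jones 
Winter Gardens | Jones 
The Long Road  | Allen 
Silent Waters  | Allen 
Paper Boats    | Allen 
Midnight Sun   | Allen 


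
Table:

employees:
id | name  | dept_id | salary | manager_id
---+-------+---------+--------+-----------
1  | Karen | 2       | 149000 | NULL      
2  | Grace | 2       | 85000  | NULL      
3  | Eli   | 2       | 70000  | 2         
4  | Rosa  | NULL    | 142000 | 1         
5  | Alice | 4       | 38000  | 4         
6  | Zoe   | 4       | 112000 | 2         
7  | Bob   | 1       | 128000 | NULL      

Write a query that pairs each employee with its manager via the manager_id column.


This is a self-join: employees is joined to a second copy of itself, matching each row's manager_id to another row's id. Use LEFT JOIN so rows with manager_id=NULL are kept.
  - employee 1 (Karen): manager_id=NULL -> NULL
  - employee 2 (Grace): manager_id=NULL -> NULL
  - employee 3 (Eli): manager_id=2 -> Grace
  - employee 4 (Rosa): manager_id=1 -> Karen
  - employee 5 (Alice): manager_id=4 -> Rosa
  - employee 6 (Zoe): manager_id=2 -> Grace
  - employee 7 (Bob): manager_id=NULL -> NULL

SQL:
SELECT a.name AS item, b.name AS manager
FROM employees a
LEFT JOIN employees b ON a.manager_id = b.id

Result:
item  | manager
------+--------
Karen | NULL   
Grace | NULL   
Eli   | Grace  
Rosa  | Karen  
Alice | Rosa   
Zoe   | Grace  
Bob   | NULL   


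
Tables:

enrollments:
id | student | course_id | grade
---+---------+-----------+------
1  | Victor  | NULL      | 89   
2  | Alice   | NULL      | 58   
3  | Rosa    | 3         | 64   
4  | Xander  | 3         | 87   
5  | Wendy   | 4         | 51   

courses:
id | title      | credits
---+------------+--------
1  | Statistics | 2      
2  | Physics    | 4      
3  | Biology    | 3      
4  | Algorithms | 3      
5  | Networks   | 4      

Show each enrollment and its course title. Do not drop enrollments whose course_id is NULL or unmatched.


LEFT JOIN keeps every row from enrollments (the left table); where course_id has no match in courses, the course columns become NULL. Walk through each enrollment:
  - enrollment 1 (Victor): course_id=NULL, no match -> kept with NULL
  - enrollment 2 (Alice): course_id=NULL, no match -> kept with NULL
  - enrollment 3 (Rosa): course_id=3 -> matches Biology
  - enrollment 4 (Xander): course_id=3 -> matches Biology
  - enrollment 5 (Wendy): course_id=4 -> matches Algorithms
All 5 rows appear; 2 have NULL course.

SQL:
SELECT a.student, b.title AS course
FROM enrollments a
LEFT JOIN courses b ON a.course_id = b.id

Result:
student | course    
--------+-----------
Victor  | NULL      
Alice   | NULL      
Rosa    | Biology   
Xander  | Biology   
Wendy   | Algorithms


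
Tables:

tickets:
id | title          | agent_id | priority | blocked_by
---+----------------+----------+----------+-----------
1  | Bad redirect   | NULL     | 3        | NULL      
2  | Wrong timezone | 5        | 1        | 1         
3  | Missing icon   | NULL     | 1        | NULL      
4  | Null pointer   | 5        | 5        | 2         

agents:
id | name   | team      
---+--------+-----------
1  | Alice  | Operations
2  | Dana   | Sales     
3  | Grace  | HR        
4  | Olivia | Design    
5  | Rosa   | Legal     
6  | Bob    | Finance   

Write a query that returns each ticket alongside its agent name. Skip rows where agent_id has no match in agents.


INNER JOIN keeps only tickets rows whose agent_id matches an id in agents. Walk through each ticket:
  - ticket 1 (Bad redirect): agent_id=NULL, no match -> dropped
  - ticket 2 (Wrong timezone): agent_id=5 -> matches Rosa
  - ticket 3 (Missing icon): agent_id=NULL, no match -> dropped
  - ticket 4 (Null pointer): agent_id=5 -> matches Rosa
So 2 of 4 rows are dropped.

SQL:
SELECT a.title, b.name AS agent
FROM tickets a
INNER JOIN agents b ON a.agent_id = b.id

Result:
title          | agent
---------------+------
Wrong timezone | Rosa 
Null pointer   | Rosa 


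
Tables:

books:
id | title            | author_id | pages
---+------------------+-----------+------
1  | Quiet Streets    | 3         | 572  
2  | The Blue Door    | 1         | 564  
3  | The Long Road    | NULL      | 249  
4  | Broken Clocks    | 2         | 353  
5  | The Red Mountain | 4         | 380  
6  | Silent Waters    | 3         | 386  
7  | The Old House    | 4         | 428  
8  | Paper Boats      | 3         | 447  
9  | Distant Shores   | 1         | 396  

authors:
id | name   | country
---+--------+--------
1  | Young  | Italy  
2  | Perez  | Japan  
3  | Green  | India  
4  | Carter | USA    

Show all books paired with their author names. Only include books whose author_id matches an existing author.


INNER JOIN keeps only books rows whose author_id matches an id in authors. Walk through each book:
  - book 1 (Quiet Streets): author_id=3 -> matches Green
  - book 2 (The Blue Door): author_id=1 -> matches Young
  - book 3 (The Long Road): author_id=NULL, no match -> dropped
  - book 4 (Broken Clocks): author_id=2 -> matches Perez
  - book 5 (The Red Mountain): author_id=4 -> matches Carter
  - book 6 (Silent Waters): author_id=3 -> matches Green
  - book 7 (The Old House): author_id=4 -> matches Carter
  - book 8 (Paper Boats): author_id=3 -> matches Green
  - book 9 (Distant Shores): author_id=1 -> matches Young
So 1 of 9 rows is dropped.

SQL:
SELECT a.title, b.name AS author
FROM books a
INNER JOIN authors b ON a.author_id = b.id

Result:
title            | author
-----------------+-------
Quiet Streets    | Green 
The Blue Door    | Young 
Broken Clocks    | Perez 
The Red Mountain | Carter
Silent Waters    | Green 
The Old House    | Carter
Paper Boats      | Green 
Distant Shores   | Young 


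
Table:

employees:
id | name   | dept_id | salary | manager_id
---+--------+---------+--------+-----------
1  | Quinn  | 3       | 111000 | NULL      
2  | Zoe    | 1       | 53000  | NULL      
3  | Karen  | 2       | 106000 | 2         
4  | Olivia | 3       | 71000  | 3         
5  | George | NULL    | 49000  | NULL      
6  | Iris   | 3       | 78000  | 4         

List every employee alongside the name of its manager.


This is a self-join: employees is joined to a second copy of itself, matching each row's manager_id to another row's id. Use LEFT JOIN so rows with manager_id=NULL are kept.
  - employee 1 (Quinn): manager_id=NULL -> NULL
  - employee 2 (Zoe): manager_id=NULL -> NULL
  - employee 3 (Karen): manager_id=2 -> Zoe
  - employee 4 (Olivia): manager_id=3 -> Karen
  - employee 5 (George): manager_id=NULL -> NULL
  - employee 6 (Iris): manager_id=4 -> Olivia

SQL:
SELECT a.name AS item, b.name AS manager
FROM employees a
LEFT JOIN employees b ON a.manager_id = b.id

Result:
item   | manager
-------+--------
Quinn  | NULL   
Zoe    | NULL   
Karen  | Zoe    
Olivia | Karen  
George | NULL   
Iris   | Olivia 


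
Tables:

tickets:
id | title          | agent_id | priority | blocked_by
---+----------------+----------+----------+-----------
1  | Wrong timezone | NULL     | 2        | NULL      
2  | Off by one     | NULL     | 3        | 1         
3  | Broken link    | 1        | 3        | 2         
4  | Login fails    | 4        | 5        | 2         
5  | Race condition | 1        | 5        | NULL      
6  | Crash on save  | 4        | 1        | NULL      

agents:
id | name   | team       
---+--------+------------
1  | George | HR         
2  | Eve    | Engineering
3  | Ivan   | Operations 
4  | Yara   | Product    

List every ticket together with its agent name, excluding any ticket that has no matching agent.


INNER JOIN keeps only tickets rows whose agent_id matches an id in agents. Walk through each ticket:
  - ticket 1 (Wrong timezone): agent_id=NULL, no match -> dropped
  - ticket 2 (Off by one): agent_id=NULL, no match -> dropped
  - ticket 3 (Broken link): agent_id=1 -> matches George
  - ticket 4 (Login fails): agent_id=4 -> matches Yara
  - ticket 5 (Race condition): agent_id=1 -> matches George
  - ticket 6 (Crash on save): agent_id=4 -> matches Yara
So 2 of 6 rows are dropped.

SQL:
SELECT a.title, b.name AS agent
FROM tickets a
INNER JOIN agents b ON a.agent_id = b.id

Result:
title          | agent 
---------------+-------
Broken link    | George
Login fails    | Yara  
Race condition | George
Crash on save  | Yara  


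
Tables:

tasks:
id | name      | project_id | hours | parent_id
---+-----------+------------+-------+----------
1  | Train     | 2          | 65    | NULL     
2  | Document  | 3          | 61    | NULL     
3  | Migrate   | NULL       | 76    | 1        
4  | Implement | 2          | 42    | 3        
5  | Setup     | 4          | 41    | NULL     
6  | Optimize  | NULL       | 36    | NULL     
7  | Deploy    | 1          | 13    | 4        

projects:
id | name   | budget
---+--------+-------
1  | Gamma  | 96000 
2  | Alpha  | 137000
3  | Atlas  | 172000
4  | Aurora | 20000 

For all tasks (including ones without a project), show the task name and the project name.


LEFT JOIN keeps every row from tasks (the left table); where project_id has no match in projects, the project columns become NULL. Walk through each task:
  - task 1 (Train): project_id=2 -> matches Alpha
  - task 2 (Document): project_id=3 -> matches Atlas
  - task 3 (Migrate): project_id=NULL, no match -> kept with NULL
  - task 4 (Implement): project_id=2 -> matches Alpha
  - task 5 (Setup): project_id=4 -> matches Aurora
  - task 6 (Optimize): project_id=NULL, no match -> kept with NULL
  - task 7 (Deploy): project_id=1 -> matches Gamma
All 7 rows appear; 2 have NULL project.

SQL:
SELECT a.name, b.name AS project
FROM tasks a
LEFT JOIN projects b ON a.project_id = b.id

Result:
name      | project
----------+--------
Train     | Alpha  
Document  | Atlas  
Migrate   | NULL   
Implement | Alpha  
Setup     | Aurora 
Optimize  | NULL   
Deploy    | Gamma  


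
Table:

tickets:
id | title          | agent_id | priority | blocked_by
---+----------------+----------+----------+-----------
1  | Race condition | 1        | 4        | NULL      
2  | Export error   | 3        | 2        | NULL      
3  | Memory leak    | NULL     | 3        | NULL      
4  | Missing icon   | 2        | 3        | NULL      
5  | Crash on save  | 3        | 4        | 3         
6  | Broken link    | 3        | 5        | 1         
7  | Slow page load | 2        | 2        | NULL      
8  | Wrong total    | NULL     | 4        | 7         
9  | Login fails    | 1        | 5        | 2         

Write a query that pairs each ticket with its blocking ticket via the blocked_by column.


This is a self-join: tickets is joined to a second copy of itself, matching each row's blocked_by to another row's id. Use LEFT JOIN so rows with blocked_by=NULL are kept.
  - ticket 1 (Race condition): blocked_by=NULL -> NULL
  - ticket 2 (Export error): blocked_by=NULL -> NULL
  - ticket 3 (Memory leak): blocked_by=NULL -> NULL
  - ticket 4 (Missing icon): blocked_by=NULL -> NULL
  - ticket 5 (Crash on save): blocked_by=3 -> Memory leak
  - ticket 6 (Broken link): blocked_by=1 -> Race condition
  - ticket 7 (Slow page load): blocked_by=NULL -> NULL
  - ticket 8 (Wrong total): blocked_by=7 -> Slow page load
  - ticket 9 (Login fails): blocked_by=2 -> Export error

SQL:
SELECT a.title AS item, b.title AS blocked_by
FROM tickets a
LEFT JOIN tickets b ON a.blocked_by = b.id

Result:
item           | blocked_by    
---------------+---------------
Race condition | NULL          
Export error   | NULL          
Memory leak    | NULL          
Missing icon   | NULL          
Crash on save  | Memory leak   
Broken link    | Race condition
Slow page load | NULL          
Wrong total    | Slow page load
Login fails    | Export error  


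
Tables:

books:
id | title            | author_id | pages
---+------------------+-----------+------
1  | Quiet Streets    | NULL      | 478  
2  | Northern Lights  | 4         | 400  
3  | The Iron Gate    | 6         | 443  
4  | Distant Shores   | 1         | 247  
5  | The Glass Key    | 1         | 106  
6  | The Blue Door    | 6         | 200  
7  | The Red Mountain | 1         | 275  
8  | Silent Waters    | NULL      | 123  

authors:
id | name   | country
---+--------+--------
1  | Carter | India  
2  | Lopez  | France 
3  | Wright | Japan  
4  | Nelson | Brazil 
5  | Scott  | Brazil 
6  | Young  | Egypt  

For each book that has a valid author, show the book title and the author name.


INNER JOIN keeps only books rows whose author_id matches an id in authors. Walk through each book:
  - book 1 (Quiet Streets): author_id=NULL, no match -> dropped
  - book 2 (Northern Lights): author_id=4 -> matches Nelson
  - book 3 (The Iron Gate): author_id=6 -> matches Young
  - book 4 (Distant Shores): author_id=1 -> matches Carter
  - book 5 (The Glass Key): author_id=1 -> matches Carter
  - book 6 (The Blue Door): author_id=6 -> matches Young
  - book 7 (The Red Mountain): author_id=1 -> matches Carter
  - book 8 (Silent Waters): author_id=NULL, no match -> dropped
So 2 of 8 rows are dropped.

SQL:
SELECT a.title, b.name AS author
FROM books a
INNER JOIN authors b ON a.author_id = b.id

Result:
title            | author
-----------------+-------
Northern Lights  | Nelson
The Iron Gate    | Young 
Distant Shores   | Carter
The Glass Key    | Carter
The Blue Door    | Young 
The Red Mountain | Carter


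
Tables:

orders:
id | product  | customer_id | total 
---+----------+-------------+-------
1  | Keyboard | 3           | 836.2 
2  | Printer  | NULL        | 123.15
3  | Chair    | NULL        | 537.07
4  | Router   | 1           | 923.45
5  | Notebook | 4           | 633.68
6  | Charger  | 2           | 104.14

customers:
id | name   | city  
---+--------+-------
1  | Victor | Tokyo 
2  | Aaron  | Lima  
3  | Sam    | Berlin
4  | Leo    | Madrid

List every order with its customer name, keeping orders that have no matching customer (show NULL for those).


LEFT JOIN keeps every row from orders (the left table); where customer_id has no match in customers, the customer columns become NULL. Walk through each order:
  - order 1 (Keyboard): customer_id=3 -> matches Sam
  - order 2 (Printer): customer_id=NULL, no match -> kept with NULL
  - order 3 (Chair): customer_id=NULL, no match -> kept with NULL
  - order 4 (Router): customer_id=1 -> matches Victor
  - order 5 (Notebook): customer_id=4 -> matches Leo
  - order 6 (Charger): customer_id=2 -> matches Aaron
All 6 rows appear; 2 have NULL customer.

SQL:
SELECT a.product, b.name AS customer
FROM orders a
LEFT JOIN customers b ON a.customer_id = b.id

Result:
product  | customer
---------+---------
Keyboard | Sam     
Printer  | NULL    
Chair    | NULL    
Router   | Victor  
Notebook | Leo     
Charger  | Aaron   


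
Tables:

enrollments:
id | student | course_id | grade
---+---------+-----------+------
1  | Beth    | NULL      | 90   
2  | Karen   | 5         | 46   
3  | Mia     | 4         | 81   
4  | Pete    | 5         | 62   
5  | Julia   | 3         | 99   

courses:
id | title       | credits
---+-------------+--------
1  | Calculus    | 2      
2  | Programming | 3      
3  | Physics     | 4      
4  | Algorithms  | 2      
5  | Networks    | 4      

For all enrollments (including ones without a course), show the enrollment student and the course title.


LEFT JOIN keeps every row from enrollments (the left table); where course_id has no match in courses, the course columns become NULL. Walk through each enrollment:
  - enrollment 1 (Beth): course_id=NULL, no match -> kept with NULL
  - enrollment 2 (Karen): course_id=5 -> matches Networks
  - enrollment 3 (Mia): course_id=4 -> matches Algorithms
  - enrollment 4 (Pete): course_id=5 -> matches Networks
  - enrollment 5 (Julia): course_id=3 -> matches Physics
All 5 rows appear; 1 has NULL course.

SQL:
SELECT a.student, b.title AS course
FROM enrollments a
LEFT JOIN courses b ON a.course_id = b.id

Result:
student | course    
--------+-----------
Beth    | NULL      
Karen   | Networks  
Mia     | Algorithms
Pete    | Networks  
Julia   | Physics   


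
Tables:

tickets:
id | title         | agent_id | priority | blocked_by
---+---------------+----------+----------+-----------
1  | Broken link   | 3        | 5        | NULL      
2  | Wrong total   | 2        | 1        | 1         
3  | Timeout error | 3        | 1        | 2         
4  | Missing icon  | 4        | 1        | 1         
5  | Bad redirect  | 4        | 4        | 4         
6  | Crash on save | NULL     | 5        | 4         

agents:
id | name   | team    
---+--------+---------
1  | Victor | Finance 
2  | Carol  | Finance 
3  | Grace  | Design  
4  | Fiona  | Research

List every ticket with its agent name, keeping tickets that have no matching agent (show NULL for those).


LEFT JOIN keeps every row from tickets (the left table); where agent_id has no match in agents, the agent columns become NULL. Walk through each ticket:
  - ticket 1 (Broken link): agent_id=3 -> matches Grace
  - ticket 2 (Wrong total): agent_id=2 -> matches Carol
  - ticket 3 (Timeout error): agent_id=3 -> matches Grace
  - ticket 4 (Missing icon): agent_id=4 -> matches Fiona
  - ticket 5 (Bad redirect): agent_id=4 -> matches Fiona
  - ticket 6 (Crash on save): agent_id=NULL, no match -> kept with NULL
All 6 rows appear; 1 has NULL agent.

SQL:
SELECT a.title, b.name AS agent
FROM tickets a
LEFT JOIN agents b ON a.agent_id = b.id

Result:
title         | agent
--------------+------
Broken link   | Grace
Wrong total   | Carol
Timeout error | Grace
Missing icon  | Fiona
Bad redirect  | Fiona
Crash on save | NULL 


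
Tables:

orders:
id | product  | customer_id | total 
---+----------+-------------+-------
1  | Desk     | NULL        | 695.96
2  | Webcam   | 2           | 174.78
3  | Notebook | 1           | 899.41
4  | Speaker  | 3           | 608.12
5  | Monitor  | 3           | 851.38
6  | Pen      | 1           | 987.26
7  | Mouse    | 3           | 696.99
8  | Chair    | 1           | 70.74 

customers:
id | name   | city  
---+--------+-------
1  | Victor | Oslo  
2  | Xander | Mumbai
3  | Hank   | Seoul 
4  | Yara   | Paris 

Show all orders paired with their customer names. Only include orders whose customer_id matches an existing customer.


INNER JOIN keeps only orders rows whose customer_id matches an id in customers. Walk through each order:
  - order 1 (Desk): customer_id=NULL, no match -> dropped
  - order 2 (Webcam): customer_id=2 -> matches Xander
  - order 3 (Notebook): customer_id=1 -> matches Victor
  - order 4 (Speaker): customer_id=3 -> matches Hank
  - order 5 (Monitor): customer_id=3 -> matches Hank
  - order 6 (Pen): customer_id=1 -> matches Victor
  - order 7 (Mouse): customer_id=3 -> matches Hank
  - order 8 (Chair): customer_id=1 -> matches Victor
So 1 of 8 rows is dropped.

SQL:
SELECT a.product, b.name AS customer
FROM orders a
INNER JOIN customers b ON a.customer_id = b.id

Result:
product  | customer
---------+---------
Webcam   | Xander  
Notebook | Victor  
Speaker  | Hank    
Monitor  | Hank    
Pen      | Victor  
Mouse    | Hank    
Chair    | Victor  
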